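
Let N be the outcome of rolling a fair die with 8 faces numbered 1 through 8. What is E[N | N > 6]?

Given N > 6, N is equally likely to be any of {7, 8}.
E[N | N > 6] = (7 + 8) / 2 = 15/2.

15/2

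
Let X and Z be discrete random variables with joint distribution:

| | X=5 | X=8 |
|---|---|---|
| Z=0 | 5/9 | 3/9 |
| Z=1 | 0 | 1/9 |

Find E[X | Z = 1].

8

P(Z = 1) = 1/9.
Σ X·P over the event = 8·(1/9) = 8/9.
E[X | Z = 1] = (8/9) / (1/9) = 8.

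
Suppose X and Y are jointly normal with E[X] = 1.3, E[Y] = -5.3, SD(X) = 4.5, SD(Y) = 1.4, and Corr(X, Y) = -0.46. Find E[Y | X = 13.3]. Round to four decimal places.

The regression of Y on X has slope ρ·σ_Y/σ_X and passes through (μ_X, μ_Y).
E[Y | X=13.3] = -5.3 + (-0.46)·(1.4/4.5)·(13.3 − (1.3)) = -5.3 + (-0.14311)·(12) = -7.0173.

-7.0173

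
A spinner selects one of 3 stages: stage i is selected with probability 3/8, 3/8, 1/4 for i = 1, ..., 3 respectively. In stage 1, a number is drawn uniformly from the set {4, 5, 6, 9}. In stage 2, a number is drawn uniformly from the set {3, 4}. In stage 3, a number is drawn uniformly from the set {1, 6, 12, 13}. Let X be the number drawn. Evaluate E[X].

89/16

E[X | stage 1] = (4+5+6+9)/4 = 6.
E[X | stage 2] = (3+4)/2 = 7/2.
E[X | stage 3] = (1+6+12+13)/4 = 8.
By the law of total expectation,
E[X] = (3/8)·(6) + (3/8)·(7/2) + (1/4)·(8) = 89/16.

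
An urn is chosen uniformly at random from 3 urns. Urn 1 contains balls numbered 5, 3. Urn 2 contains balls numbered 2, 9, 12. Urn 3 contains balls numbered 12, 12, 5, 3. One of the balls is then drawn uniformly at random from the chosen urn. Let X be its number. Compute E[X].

59/9

E[X | urn 1] = (5+3)/2 = 4.
E[X | urn 2] = (2+9+12)/3 = 23/3.
E[X | urn 3] = (12+12+5+3)/4 = 8.
E[X] = (1/3)·(4) + (1/3)·(23/3) + (1/3)·(8) = 59/9.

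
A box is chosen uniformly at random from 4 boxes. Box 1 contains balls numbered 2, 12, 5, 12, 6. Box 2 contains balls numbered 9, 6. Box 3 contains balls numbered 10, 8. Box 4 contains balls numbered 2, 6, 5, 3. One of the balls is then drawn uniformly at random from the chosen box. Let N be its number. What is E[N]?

279/40

E[N | box 1] = (2+12+5+12+6)/5 = 37/5.
E[N | box 2] = (9+6)/2 = 15/2.
E[N | box 3] = (10+8)/2 = 9.
E[N | box 4] = (2+6+5+3)/4 = 4.
By the law of total expectation,
E[N] = (1/4)·(37/5) + (1/4)·(15/2) + (1/4)·(9) + (1/4)·(4) = 279/40.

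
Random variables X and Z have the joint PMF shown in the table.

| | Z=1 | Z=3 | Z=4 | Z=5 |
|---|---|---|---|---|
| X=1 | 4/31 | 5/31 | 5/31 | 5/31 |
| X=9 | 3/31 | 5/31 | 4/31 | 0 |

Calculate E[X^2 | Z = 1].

P(Z = 1) = 7/31.
Summing X^2·P(X=x,Z=y) over the conditioning event gives 247/31.
E[X^2 | Z = 1] = (247/31) / (7/31) = 247/7.

247/7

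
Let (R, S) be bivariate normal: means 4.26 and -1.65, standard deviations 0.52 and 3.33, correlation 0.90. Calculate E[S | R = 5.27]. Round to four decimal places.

The regression of S on R has slope ρ·σ_S/σ_R and passes through (μ_R, μ_S).
E[S | R=5.27] = -1.65 + (0.90)·(3.33/0.52)·(5.27 − (4.26)) = -1.65 + (5.7635)·(1.01) = 4.1711.

4.1711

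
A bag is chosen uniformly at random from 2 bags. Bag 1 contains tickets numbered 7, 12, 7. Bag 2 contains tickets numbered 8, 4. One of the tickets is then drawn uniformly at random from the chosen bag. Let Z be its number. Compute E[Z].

E[Z | bag 1] = (7+12+7)/3 = 26/3.
E[Z | bag 2] = (8+4)/2 = 6.
By the law of total expectation,
E[Z] = (1/2)·(26/3) + (1/2)·(6) = 22/3.

22/3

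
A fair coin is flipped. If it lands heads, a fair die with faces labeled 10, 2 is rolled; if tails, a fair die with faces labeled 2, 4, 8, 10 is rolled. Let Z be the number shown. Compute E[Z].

E[Z | heads] = (10+2)/2 = 6.
E[Z | tails] = (2+4+8+10)/4 = 6.
By the law of total expectation,
E[Z] = (1/2)·(6) + (1/2)·(6) = 6.

6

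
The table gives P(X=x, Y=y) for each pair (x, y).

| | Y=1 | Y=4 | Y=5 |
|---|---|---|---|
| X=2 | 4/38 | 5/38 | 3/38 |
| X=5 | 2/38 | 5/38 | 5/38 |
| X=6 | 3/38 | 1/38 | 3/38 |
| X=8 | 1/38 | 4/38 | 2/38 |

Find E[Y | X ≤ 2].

P(X ≤ 2) = 6/19.
Σ Y·P over the event = 1·(4/38) + 4·(5/38) + 5·(3/38) = 39/38.
E[Y | X ≤ 2] = (39/38) / (6/19) = 13/4.

13/4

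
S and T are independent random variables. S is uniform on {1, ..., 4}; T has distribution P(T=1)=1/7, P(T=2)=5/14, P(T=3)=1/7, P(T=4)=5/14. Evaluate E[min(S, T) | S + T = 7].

3

P(S + T = 7) = 1/8.
Summing min(S,T)·P(x,y) over outcomes with S + T = 7 gives 3/8.
E[min(S, T) | S + T = 7] = (3/8) / (1/8) = 3.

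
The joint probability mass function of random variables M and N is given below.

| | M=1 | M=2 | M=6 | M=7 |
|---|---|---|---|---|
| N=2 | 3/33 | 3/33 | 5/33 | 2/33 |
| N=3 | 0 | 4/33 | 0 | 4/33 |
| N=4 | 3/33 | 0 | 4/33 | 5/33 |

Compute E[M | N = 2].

53/13

P(N = 2) = 13/33.
Σ M·P over the event = 1·(3/33) + 2·(3/33) + 6·(5/33) + 7·(2/33) = 53/33.
E[M | N = 2] = (53/33) / (13/33) = 53/13.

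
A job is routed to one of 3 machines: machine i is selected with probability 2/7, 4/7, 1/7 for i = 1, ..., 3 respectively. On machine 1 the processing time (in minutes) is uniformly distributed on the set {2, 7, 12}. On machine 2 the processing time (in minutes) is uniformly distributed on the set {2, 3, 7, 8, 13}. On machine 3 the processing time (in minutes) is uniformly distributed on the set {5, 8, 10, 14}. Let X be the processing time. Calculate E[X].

E[X | machine 1] = (2+7+12)/3 = 7.
E[X | machine 2] = (2+3+7+8+13)/5 = 33/5.
E[X | machine 3] = (5+8+10+14)/4 = 37/4.
By the law of total expectation,
E[X] = (2/7)·(7) + (4/7)·(33/5) + (1/7)·(37/4) = 993/140.

993/140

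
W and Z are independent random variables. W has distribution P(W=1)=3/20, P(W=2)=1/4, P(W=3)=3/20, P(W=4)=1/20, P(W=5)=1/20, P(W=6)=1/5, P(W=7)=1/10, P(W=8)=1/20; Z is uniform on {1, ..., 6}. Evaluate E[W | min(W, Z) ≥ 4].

P(min(W, Z) ≥ 4) = 9/40.
Summing W·P(x,y) over outcomes with min(W, Z) ≥ 4 gives 11/8.
E[W | min(W, Z) ≥ 4] = (11/8) / (9/40) = 55/9.

55/9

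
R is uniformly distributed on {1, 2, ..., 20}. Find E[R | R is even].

Given R is even, R is equally likely to be any of {2, 4, 6, 8, 10, 12, 14, 16, 18, 20}.
E[R | R is even] = (2 + 4 + 6 + 8 + 10 + 12 + 14 + 16 + 18 + 20) / 10 = 11.

11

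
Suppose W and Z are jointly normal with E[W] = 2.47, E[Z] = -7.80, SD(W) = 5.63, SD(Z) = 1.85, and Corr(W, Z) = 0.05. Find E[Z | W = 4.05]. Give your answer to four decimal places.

For a bivariate normal, E[Z | W=x] = μ_Z + ρ·(σ_Z/σ_W)·(x − μ_W).
E[Z | W=4.05] = -7.80 + (0.05)·(1.85/5.63)·(4.05 − (2.47)) = -7.80 + (0.01643)·(1.58) = -7.7740.

-7.7740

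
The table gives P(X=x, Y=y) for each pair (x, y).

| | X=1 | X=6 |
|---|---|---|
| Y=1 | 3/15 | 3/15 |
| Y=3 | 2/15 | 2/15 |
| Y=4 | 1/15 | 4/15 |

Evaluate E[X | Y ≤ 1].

P(Y ≤ 1) = 2/5.
Σ X·P over the event = 1·(3/15) + 6·(3/15) = 7/5.
E[X | Y ≤ 1] = (7/5) / (2/5) = 7/2.

7/2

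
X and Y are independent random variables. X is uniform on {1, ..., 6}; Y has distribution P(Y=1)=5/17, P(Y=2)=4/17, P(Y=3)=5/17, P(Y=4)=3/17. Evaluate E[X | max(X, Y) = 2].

P(max(X, Y) = 2) = 13/102.
Summing X·P(x,y) over outcomes with max(X, Y) = 2 gives 11/51.
E[X | max(X, Y) = 2] = (11/51) / (13/102) = 22/13.

22/13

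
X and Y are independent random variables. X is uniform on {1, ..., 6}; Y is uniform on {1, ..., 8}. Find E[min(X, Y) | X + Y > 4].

P(X + Y > 4) = 7/8.
Summing min(X,Y)·P(x,y) over outcomes with X + Y > 4 gives 21/8.
E[min(X, Y) | X + Y > 4] = (21/8) / (7/8) = 3.

3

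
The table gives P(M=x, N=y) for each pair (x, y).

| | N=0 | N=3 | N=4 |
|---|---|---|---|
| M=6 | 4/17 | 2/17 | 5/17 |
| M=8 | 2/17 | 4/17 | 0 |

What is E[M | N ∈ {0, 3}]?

P(N ∈ {0, 3}) = 12/17.
Σ M·P over the event = 6·(4/17) + 6·(2/17) + 8·(2/17) + 8·(4/17) = 84/17.
E[M | N ∈ {0, 3}] = (84/17) / (12/17) = 7.

7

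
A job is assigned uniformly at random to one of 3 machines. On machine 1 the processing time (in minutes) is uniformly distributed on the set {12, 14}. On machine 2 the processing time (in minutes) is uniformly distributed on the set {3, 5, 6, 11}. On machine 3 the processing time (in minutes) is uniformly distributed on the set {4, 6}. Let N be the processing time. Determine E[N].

E[N | machine 1] = (12+14)/2 = 13.
E[N | machine 2] = (3+5+6+11)/4 = 25/4.
E[N | machine 3] = (4+6)/2 = 5.
E[N] = (1/3)·(13) + (1/3)·(25/4) + (1/3)·(5) = 97/12.

97/12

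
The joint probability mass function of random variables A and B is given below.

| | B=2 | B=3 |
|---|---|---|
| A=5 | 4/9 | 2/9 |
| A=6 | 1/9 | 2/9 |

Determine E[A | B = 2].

26/5

P(B = 2) = 5/9.
Σ A·P over the event = 5·(4/9) + 6·(1/9) = 26/9.
E[A | B = 2] = (26/9) / (5/9) = 26/5.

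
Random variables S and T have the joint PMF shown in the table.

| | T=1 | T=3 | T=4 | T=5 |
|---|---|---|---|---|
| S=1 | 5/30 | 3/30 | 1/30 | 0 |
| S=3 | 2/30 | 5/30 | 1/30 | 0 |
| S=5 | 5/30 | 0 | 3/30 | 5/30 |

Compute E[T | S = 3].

21/8

P(S = 3) = 4/15.
Σ T·P over the event = 1·(2/30) + 3·(5/30) + 4·(1/30) = 7/10.
E[T | S = 3] = (7/10) / (4/15) = 21/8.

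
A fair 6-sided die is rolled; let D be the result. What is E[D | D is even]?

4

Given D is even, D is equally likely to be any of {2, 4, 6}.
E[D | D is even] = (2 + 4 + 6) / 3 = 4.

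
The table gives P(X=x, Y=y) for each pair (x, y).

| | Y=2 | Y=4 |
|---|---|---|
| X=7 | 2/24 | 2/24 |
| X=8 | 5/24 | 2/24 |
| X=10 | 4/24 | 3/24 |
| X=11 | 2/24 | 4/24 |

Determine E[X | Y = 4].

P(Y = 4) = 11/24.
Σ X·P over the event = 7·(2/24) + 8·(2/24) + 10·(3/24) + 11·(4/24) = 13/3.
E[X | Y = 4] = (13/3) / (11/24) = 104/11.

104/11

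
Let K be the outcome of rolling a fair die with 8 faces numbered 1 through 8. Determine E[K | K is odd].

4

Given K is odd, K is equally likely to be any of {1, 3, 5, 7}.
E[K | K is odd] = (1 + 3 + 5 + 7) / 4 = 4.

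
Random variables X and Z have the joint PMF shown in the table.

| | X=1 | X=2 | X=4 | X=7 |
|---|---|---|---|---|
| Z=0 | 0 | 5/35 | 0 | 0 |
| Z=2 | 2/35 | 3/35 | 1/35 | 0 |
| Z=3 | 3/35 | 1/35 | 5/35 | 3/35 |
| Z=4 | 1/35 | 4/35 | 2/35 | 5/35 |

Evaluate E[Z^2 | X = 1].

P(X = 1) = 6/35.
Σ Z^2·P over the event = 4·(2/35) + 9·(3/35) + 16·(1/35) = 51/35.
E[Z^2 | X = 1] = (51/35) / (6/35) = 17/2.

17/2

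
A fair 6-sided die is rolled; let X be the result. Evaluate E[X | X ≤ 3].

2

Given X ≤ 3, X is equally likely to be any of {1, 2, 3}.
E[X | X ≤ 3] = (1 + 2 + 3) / 3 = 2.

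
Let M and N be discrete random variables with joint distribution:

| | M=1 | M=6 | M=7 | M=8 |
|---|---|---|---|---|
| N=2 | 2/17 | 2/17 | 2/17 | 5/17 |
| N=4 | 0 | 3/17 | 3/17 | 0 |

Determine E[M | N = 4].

P(N = 4) = 6/17.
Summing M·P(M=x,N=y) over the conditioning event gives 39/17.
E[M | N = 4] = (39/17) / (6/17) = 13/2.

13/2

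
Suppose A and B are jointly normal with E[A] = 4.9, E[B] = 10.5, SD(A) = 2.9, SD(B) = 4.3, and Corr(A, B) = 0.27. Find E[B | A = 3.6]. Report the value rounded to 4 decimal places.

9.9796

E[B | A=x] = μ_B + ρ(σ_B/σ_A)(x − μ_A) for jointly normal variables.
E[B | A=3.6] = 10.5 + (0.27)·(4.3/2.9)·(3.6 − (4.9)) = 10.5 + (0.40034)·(-1.3) = 9.9796.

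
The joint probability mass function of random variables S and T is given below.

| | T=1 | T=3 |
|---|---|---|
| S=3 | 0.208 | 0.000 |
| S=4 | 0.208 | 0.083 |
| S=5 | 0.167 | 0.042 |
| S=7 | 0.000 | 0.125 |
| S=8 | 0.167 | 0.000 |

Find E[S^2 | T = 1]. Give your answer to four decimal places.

P(T = 1) = 0.750.
Σ S^2·P over the event = 9·(0.208) + 16·(0.208) + 25·(0.167) + 64·(0.167) = 20.063.
E[S^2 | T = 1] = (20.063) / (0.750) = 26.7507.

26.7507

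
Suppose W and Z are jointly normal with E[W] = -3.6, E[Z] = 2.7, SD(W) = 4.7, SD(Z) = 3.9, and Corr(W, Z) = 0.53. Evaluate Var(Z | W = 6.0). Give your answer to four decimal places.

10.9375

For a bivariate normal, Var(Z | W=x) = σ_Z²(1 − ρ²).
Var(Z | W=6.0) = (3.9)²·(1 − (0.53)²) = 15.21·0.7191 = 10.9375.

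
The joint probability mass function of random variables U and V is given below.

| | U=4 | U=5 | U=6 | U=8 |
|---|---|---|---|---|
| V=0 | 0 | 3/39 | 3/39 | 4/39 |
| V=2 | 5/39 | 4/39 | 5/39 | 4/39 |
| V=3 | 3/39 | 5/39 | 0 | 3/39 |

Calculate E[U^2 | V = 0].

439/10

P(V = 0) = 10/39.
Σ U^2·P over the event = 25·(3/39) + 36·(3/39) + 64·(4/39) = 439/39.
E[U^2 | V = 0] = (439/39) / (10/39) = 439/10.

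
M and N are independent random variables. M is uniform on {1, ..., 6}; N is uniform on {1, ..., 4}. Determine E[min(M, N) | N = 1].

P(N = 1) = 1/4.
Summing min(M,N)·P(x,y) over outcomes with N = 1 gives 1/4.
E[min(M, N) | N = 1] = (1/4) / (1/4) = 1.

1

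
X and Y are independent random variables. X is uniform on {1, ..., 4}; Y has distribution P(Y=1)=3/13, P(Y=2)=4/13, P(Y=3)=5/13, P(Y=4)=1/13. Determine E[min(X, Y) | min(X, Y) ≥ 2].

73/30

P(min(X, Y) ≥ 2) = 15/26.
Summing min(X,Y)·P(x,y) over outcomes with min(X, Y) ≥ 2 gives 73/52.
E[min(X, Y) | min(X, Y) ≥ 2] = (73/52) / (15/26) = 73/30.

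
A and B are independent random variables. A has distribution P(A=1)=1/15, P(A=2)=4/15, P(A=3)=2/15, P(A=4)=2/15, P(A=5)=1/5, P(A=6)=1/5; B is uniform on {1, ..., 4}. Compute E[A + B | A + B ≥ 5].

7

P(A + B ≥ 5) = 47/60.
Summing (A+B)·P(x,y) over outcomes with A + B ≥ 5 gives 329/60.
E[A + B | A + B ≥ 5] = (329/60) / (47/60) = 7.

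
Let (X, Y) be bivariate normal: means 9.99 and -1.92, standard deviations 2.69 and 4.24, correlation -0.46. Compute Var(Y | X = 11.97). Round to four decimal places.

The conditional variance in a bivariate normal is σ_Y²(1 − ρ²), independent of x.
Var(Y | X=11.97) = (4.24)²·(1 − (-0.46)²) = 17.9776·0.7884 = 14.1735.

14.1735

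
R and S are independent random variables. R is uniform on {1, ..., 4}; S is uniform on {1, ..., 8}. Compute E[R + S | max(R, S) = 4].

44/7

P(max(R, S) = 4) = 7/32.
Summing (R+S)·P(x,y) over outcomes with max(R, S) = 4 gives 11/8.
E[R + S | max(R, S) = 4] = (11/8) / (7/32) = 44/7.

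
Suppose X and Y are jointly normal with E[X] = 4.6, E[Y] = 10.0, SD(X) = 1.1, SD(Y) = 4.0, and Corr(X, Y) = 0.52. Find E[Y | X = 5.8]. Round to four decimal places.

The regression of Y on X has slope ρ·σ_Y/σ_X and passes through (μ_X, μ_Y).
E[Y | X=5.8] = 10.0 + (0.52)·(4.0/1.1)·(5.8 − (4.6)) = 10.0 + (1.8909)·(1.2) = 12.2691.

12.2691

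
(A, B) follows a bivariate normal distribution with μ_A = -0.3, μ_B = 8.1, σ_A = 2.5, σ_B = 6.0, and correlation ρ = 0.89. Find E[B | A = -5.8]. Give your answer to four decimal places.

For a bivariate normal, E[B | A=x] = μ_B + ρ·(σ_B/σ_A)·(x − μ_A).
E[B | A=-5.8] = 8.1 + (0.89)·(6.0/2.5)·(-5.8 − (-0.3)) = 8.1 + (2.136)·(-5.5) = -3.6480.

-3.6480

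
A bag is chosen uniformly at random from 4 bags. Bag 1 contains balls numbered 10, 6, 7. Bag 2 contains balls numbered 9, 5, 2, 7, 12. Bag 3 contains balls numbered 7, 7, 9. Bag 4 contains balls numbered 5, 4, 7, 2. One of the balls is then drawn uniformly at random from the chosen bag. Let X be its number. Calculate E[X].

161/24

E[X | bag 1] = (10+6+7)/3 = 23/3.
E[X | bag 2] = (9+5+2+7+12)/5 = 7.
E[X | bag 3] = (7+7+9)/3 = 23/3.
E[X | bag 4] = (5+4+7+2)/4 = 9/2.
By the law of total expectation,
E[X] = (1/4)·(23/3) + (1/4)·(7) + (1/4)·(23/3) + (1/4)·(9/2) = 161/24.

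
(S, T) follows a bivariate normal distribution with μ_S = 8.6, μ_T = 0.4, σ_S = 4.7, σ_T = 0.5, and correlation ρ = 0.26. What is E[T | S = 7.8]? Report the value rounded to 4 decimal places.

For a bivariate normal, E[T | S=x] = μ_T + ρ·(σ_T/σ_S)·(x − μ_S).
E[T | S=7.8] = 0.4 + (0.26)·(0.5/4.7)·(7.8 − (8.6)) = 0.4 + (0.02766)·(-0.8) = 0.3779.

0.3779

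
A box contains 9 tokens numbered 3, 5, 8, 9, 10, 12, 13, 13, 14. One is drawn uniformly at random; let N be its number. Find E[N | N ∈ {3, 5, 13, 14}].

48/5

P(N ∈ {3, 5, 13, 14}) = 5/9.
Σ over the event: 3·1/9 + 5·1/9 + 13·2/9 + 14·1/9 = 16/3.
E[N | N ∈ {3, 5, 13, 14}] = (16/3) / (5/9) = 48/5.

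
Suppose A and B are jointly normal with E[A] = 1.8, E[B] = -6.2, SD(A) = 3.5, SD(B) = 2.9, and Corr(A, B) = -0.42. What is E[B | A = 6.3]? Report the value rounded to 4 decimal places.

-7.7660

The regression of B on A has slope ρ·σ_B/σ_A and passes through (μ_A, μ_B).
E[B | A=6.3] = -6.2 + (-0.42)·(2.9/3.5)·(6.3 − (1.8)) = -6.2 + (-0.348)·(4.5) = -7.7660.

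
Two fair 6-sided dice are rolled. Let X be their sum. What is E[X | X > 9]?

P(X > 9) = 1/6.
Σ over the event: 10·1/12 + 11·1/18 + 12·1/36 = 16/9.
E[X | X > 9] = (16/9) / (1/6) = 32/3.

32/3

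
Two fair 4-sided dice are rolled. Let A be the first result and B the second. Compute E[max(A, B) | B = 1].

Outcomes with B = 1: (1,1), (2,1), (3,1), (4,1), each with probability 1/16.
E[max(A, B) | B = 1] = (1 + 2 + 3 + 4) / 4 = 5/2.

5/2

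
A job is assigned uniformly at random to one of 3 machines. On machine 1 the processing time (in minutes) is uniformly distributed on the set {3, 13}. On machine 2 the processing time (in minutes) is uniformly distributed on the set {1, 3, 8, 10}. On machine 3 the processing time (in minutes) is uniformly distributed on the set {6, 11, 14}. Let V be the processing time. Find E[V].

E[V | machine 1] = (3+13)/2 = 8.
E[V | machine 2] = (1+3+8+10)/4 = 11/2.
E[V | machine 3] = (6+11+14)/3 = 31/3.
By the law of total expectation,
E[V] = (1/3)·(8) + (1/3)·(11/2) + (1/3)·(31/3) = 143/18.

143/18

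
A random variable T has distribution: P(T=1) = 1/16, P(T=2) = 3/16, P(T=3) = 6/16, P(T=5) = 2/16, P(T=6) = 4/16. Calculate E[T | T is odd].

P(T is odd) = 9/16.
Σ over the event: 1·1/16 + 3·3/8 + 5·1/8 = 29/16.
E[T | T is odd] = (29/16) / (9/16) = 29/9.

29/9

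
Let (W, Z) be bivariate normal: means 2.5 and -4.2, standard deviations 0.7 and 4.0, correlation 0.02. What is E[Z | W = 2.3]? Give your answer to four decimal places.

-4.2229

For a bivariate normal, E[Z | W=x] = μ_Z + ρ·(σ_Z/σ_W)·(x − μ_W).
E[Z | W=2.3] = -4.2 + (0.02)·(4.0/0.7)·(2.3 − (2.5)) = -4.2 + (0.11429)·(-0.2) = -4.2229.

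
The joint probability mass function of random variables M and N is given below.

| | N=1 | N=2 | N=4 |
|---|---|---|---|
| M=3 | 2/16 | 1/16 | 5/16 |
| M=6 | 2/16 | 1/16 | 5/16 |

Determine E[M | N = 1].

P(N = 1) = 1/4.
Σ M·P over the event = 3·(2/16) + 6·(2/16) = 9/8.
E[M | N = 1] = (9/8) / (1/4) = 9/2.

9/2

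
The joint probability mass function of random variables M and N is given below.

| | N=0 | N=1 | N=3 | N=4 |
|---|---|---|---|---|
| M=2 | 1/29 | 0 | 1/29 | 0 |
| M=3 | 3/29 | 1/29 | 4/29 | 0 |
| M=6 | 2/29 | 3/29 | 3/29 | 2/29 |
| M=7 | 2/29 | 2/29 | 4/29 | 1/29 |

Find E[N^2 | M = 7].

P(M = 7) = 9/29.
Σ N^2·P over the event = 0·(2/29) + 1·(2/29) + 9·(4/29) + 16·(1/29) = 54/29.
E[N^2 | M = 7] = (54/29) / (9/29) = 6.

6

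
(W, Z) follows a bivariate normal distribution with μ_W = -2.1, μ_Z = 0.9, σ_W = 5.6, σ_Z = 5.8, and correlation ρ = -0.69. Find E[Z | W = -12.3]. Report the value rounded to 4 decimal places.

8.1894

E[Z | W=x] = μ_Z + ρ(σ_Z/σ_W)(x − μ_W) for jointly normal variables.
E[Z | W=-12.3] = 0.9 + (-0.69)·(5.8/5.6)·(-12.3 − (-2.1)) = 0.9 + (-0.714643)·(-10.2) = 8.1894.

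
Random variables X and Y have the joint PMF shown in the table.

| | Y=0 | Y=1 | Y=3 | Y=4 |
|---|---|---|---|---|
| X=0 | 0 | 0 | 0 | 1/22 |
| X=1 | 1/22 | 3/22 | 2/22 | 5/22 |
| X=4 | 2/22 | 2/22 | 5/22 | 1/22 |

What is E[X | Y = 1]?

11/5

P(Y = 1) = 5/22.
Σ X·P over the event = 1·(3/22) + 4·(2/22) = 1/2.
E[X | Y = 1] = (1/2) / (5/22) = 11/5.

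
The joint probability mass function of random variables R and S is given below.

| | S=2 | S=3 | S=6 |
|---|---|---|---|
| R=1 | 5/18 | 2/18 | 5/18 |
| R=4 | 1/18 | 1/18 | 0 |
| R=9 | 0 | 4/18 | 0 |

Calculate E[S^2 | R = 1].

P(R = 1) = 2/3.
Summing S^2·P(R=x,S=y) over the conditioning event gives 109/9.
E[S^2 | R = 1] = (109/9) / (2/3) = 109/6.

109/6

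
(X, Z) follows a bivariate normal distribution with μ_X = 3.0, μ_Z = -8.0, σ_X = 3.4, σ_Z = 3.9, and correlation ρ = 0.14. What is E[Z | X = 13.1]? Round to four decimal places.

The regression of Z on X has slope ρ·σ_Z/σ_X and passes through (μ_X, μ_Z).
E[Z | X=13.1] = -8.0 + (0.14)·(3.9/3.4)·(13.1 − (3.0)) = -8.0 + (0.160588)·(10.1) = -6.3781.

-6.3781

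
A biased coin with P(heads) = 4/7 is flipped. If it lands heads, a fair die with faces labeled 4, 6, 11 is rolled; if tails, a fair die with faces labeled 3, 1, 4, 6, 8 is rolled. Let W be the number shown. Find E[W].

E[W | heads] = (4+6+11)/3 = 7.
E[W | tails] = (3+1+4+6+8)/5 = 22/5.
By the law of total expectation,
E[W] = (4/7)·(7) + (3/7)·(22/5) = 206/35.

206/35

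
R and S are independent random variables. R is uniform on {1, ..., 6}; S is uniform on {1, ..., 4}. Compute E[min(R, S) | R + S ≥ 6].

P(R + S ≥ 6) = 7/12.
Summing min(R,S)·P(x,y) over outcomes with R + S ≥ 6 gives 37/24.
E[min(R, S) | R + S ≥ 6] = (37/24) / (7/12) = 37/14.

37/14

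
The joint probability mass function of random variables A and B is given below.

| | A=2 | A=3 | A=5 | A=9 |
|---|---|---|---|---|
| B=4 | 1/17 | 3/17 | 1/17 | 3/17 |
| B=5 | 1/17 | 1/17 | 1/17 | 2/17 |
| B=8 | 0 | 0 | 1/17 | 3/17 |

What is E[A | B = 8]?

P(B = 8) = 4/17.
Summing A·P(A=x,B=y) over the conditioning event gives 32/17.
E[A | B = 8] = (32/17) / (4/17) = 8.

8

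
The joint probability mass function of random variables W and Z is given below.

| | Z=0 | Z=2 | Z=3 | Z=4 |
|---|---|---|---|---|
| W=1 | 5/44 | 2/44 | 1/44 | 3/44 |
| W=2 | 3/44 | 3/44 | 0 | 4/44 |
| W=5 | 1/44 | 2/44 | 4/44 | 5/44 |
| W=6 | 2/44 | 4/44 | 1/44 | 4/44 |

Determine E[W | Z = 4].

P(Z = 4) = 4/11.
Summing W·P(W=x,Z=y) over the conditioning event gives 15/11.
E[W | Z = 4] = (15/11) / (4/11) = 15/4.

15/4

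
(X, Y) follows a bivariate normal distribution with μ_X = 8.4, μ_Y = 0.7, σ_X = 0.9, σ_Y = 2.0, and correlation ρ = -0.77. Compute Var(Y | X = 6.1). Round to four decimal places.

1.6284

The conditional variance in a bivariate normal is σ_Y²(1 − ρ²), independent of x.
Var(Y | X=6.1) = (2.0)²·(1 − (-0.77)²) = 4·0.4071 = 1.6284.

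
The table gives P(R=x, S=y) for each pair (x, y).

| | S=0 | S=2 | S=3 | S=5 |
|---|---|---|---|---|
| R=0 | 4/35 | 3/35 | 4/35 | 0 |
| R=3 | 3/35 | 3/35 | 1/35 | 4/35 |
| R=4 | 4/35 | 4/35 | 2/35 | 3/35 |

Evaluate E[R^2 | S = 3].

P(S = 3) = 1/5.
Σ R^2·P over the event = 0·(4/35) + 9·(1/35) + 16·(2/35) = 41/35.
E[R^2 | S = 3] = (41/35) / (1/5) = 41/7.

41/7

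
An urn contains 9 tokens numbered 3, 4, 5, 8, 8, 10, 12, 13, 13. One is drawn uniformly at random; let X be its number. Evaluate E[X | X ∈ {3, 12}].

P(X ∈ {3, 12}) = 2/9.
Σ over the event: 3·1/9 + 12·1/9 = 5/3.
E[X | X ∈ {3, 12}] = (5/3) / (2/9) = 15/2.

15/2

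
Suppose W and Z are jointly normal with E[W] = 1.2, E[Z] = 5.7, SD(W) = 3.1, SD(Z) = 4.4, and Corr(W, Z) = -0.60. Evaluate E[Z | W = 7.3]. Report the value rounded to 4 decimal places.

0.5052

The regression of Z on W has slope ρ·σ_Z/σ_W and passes through (μ_W, μ_Z).
E[Z | W=7.3] = 5.7 + (-0.60)·(4.4/3.1)·(7.3 − (1.2)) = 5.7 + (-0.85161)·(6.1) = 0.5052.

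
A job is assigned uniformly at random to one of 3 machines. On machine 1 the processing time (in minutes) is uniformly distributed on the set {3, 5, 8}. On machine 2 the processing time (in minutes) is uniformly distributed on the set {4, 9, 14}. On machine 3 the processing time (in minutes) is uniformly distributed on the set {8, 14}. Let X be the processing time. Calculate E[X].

E[X | machine 1] = (3+5+8)/3 = 16/3.
E[X | machine 2] = (4+9+14)/3 = 9.
E[X | machine 3] = (8+14)/2 = 11.
E[X] = (1/3)·(16/3) + (1/3)·(9) + (1/3)·(11) = 76/9.

76/9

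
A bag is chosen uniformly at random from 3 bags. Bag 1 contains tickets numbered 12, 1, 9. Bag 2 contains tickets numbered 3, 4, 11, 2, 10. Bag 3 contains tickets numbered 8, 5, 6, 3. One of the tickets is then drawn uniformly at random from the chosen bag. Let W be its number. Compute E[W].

E[W | bag 1] = (12+1+9)/3 = 22/3.
E[W | bag 2] = (3+4+11+2+10)/5 = 6.
E[W | bag 3] = (8+5+6+3)/4 = 11/2.
E[W] = (1/3)·(22/3) + (1/3)·(6) + (1/3)·(11/2) = 113/18.

113/18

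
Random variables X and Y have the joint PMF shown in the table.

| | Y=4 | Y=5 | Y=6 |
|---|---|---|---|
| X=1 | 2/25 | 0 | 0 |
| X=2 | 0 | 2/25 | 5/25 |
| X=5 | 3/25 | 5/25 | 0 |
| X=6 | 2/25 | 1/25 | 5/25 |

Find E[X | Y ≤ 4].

29/7

P(Y ≤ 4) = 7/25.
Σ X·P over the event = 1·(2/25) + 5·(3/25) + 6·(2/25) = 29/25.
E[X | Y ≤ 4] = (29/25) / (7/25) = 29/7.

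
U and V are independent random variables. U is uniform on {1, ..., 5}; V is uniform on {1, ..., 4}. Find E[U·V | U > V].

17/2

Outcomes with U > V: (2,1), (3,1), (3,2), (4,1), (4,2), (4,3), (5,1), (5,2), (5,3), (5,4), each with probability 1/20.
E[U·V | U > V] = (2 + 3 + 6 + 4 + 8 + 12 + 5 + 10 + 15 + 20) / 10 = 17/2.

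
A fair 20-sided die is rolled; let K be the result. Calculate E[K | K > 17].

19

Given K > 17, K is equally likely to be any of {18, 19, 20}.
E[K | K > 17] = (18 + 19 + 20) / 3 = 19.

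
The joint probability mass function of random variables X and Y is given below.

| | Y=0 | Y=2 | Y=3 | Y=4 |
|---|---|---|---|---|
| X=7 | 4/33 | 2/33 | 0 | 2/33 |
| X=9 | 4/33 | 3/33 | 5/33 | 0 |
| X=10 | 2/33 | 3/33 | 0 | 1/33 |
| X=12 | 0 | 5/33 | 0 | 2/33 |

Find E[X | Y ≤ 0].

P(Y ≤ 0) = 10/33.
Σ X·P over the event = 7·(4/33) + 9·(4/33) + 10·(2/33) = 28/11.
E[X | Y ≤ 0] = (28/11) / (10/33) = 42/5.

42/5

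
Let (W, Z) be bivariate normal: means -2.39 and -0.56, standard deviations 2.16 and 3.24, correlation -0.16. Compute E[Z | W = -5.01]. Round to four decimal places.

0.0688

For a bivariate normal, E[Z | W=x] = μ_Z + ρ·(σ_Z/σ_W)·(x − μ_W).
E[Z | W=-5.01] = -0.56 + (-0.16)·(3.24/2.16)·(-5.01 − (-2.39)) = -0.56 + (-0.24)·(-2.62) = 0.0688.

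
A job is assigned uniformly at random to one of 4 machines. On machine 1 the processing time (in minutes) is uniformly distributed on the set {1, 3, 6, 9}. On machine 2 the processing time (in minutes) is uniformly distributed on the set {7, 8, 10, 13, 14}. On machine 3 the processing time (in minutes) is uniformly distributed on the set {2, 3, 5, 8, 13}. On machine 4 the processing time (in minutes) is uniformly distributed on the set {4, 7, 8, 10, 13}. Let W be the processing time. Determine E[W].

E[W | machine 1] = (1+3+6+9)/4 = 19/4.
E[W | machine 2] = (7+8+10+13+14)/5 = 52/5.
E[W | machine 3] = (2+3+5+8+13)/5 = 31/5.
E[W | machine 4] = (4+7+8+10+13)/5 = 42/5.
E[W] = (1/4)·(19/4) + (1/4)·(52/5) + (1/4)·(31/5) + (1/4)·(42/5) = 119/16.

119/16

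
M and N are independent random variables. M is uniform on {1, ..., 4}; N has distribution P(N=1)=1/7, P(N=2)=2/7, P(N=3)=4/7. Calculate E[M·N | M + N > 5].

P(M + N > 5) = 5/14.
Summing MN·P(x,y) over outcomes with M + N > 5 gives 25/7.
E[M·N | M + N > 5] = (25/7) / (5/14) = 10.

10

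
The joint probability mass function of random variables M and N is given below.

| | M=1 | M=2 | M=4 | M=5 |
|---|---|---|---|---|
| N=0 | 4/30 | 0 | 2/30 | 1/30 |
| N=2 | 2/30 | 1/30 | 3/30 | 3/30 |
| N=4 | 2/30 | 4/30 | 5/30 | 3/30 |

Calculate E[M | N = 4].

45/14

P(N = 4) = 7/15.
Σ M·P over the event = 1·(2/30) + 2·(4/30) + 4·(5/30) + 5·(3/30) = 3/2.
E[M | N = 4] = (3/2) / (7/15) = 45/14.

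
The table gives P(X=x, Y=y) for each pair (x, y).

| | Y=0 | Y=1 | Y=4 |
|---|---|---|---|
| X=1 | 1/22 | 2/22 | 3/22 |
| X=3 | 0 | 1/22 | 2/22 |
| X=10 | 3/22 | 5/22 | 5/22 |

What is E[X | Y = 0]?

P(Y = 0) = 2/11.
Σ X·P over the event = 1·(1/22) + 10·(3/22) = 31/22.
E[X | Y = 0] = (31/22) / (2/11) = 31/4.

31/4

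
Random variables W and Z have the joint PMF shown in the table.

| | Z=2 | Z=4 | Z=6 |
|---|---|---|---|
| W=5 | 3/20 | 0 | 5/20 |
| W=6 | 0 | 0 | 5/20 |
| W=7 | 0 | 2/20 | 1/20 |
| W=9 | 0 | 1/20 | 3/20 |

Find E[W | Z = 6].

P(Z = 6) = 7/10.
Σ W·P over the event = 5·(5/20) + 6·(5/20) + 7·(1/20) + 9·(3/20) = 89/20.
E[W | Z = 6] = (89/20) / (7/10) = 89/14.

89/14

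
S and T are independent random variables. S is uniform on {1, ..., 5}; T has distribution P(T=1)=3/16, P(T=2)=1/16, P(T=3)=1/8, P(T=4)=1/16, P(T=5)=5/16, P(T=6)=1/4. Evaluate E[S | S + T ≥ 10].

61/13

P(S + T ≥ 10) = 13/80.
Summing S·P(x,y) over outcomes with S + T ≥ 10 gives 61/80.
E[S | S + T ≥ 10] = (61/80) / (13/80) = 61/13.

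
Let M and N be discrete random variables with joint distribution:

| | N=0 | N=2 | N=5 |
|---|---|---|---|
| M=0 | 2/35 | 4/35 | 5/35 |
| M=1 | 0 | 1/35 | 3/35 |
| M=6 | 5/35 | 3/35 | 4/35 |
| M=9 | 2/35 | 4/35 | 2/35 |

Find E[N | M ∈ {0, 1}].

10/3

P(M ∈ {0, 1}) = 3/7.
Summing N·P(M=x,N=y) over the conditioning event gives 10/7.
E[N | M ∈ {0, 1}] = (10/7) / (3/7) = 10/3.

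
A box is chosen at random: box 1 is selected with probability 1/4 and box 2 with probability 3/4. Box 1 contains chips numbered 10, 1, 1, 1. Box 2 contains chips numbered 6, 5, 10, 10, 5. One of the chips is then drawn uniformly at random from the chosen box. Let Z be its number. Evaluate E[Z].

E[Z | box 1] = (10+1+1+1)/4 = 13/4.
E[Z | box 2] = (6+5+10+10+5)/5 = 36/5.
E[Z] = (1/4)·(13/4) + (3/4)·(36/5) = 497/80.

497/80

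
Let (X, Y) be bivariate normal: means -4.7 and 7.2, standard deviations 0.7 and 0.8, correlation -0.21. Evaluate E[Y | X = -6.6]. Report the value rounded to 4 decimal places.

7.6560

For a bivariate normal, E[Y | X=x] = μ_Y + ρ·(σ_Y/σ_X)·(x − μ_X).
E[Y | X=-6.6] = 7.2 + (-0.21)·(0.8/0.7)·(-6.6 − (-4.7)) = 7.2 + (-0.24)·(-1.9) = 7.6560.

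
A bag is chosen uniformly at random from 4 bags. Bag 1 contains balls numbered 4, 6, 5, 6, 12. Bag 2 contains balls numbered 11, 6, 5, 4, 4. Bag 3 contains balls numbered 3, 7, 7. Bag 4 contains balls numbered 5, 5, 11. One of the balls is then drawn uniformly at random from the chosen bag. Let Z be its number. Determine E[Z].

379/60

E[Z | bag 1] = (4+6+5+6+12)/5 = 33/5.
E[Z | bag 2] = (11+6+5+4+4)/5 = 6.
E[Z | bag 3] = (3+7+7)/3 = 17/3.
E[Z | bag 4] = (5+5+11)/3 = 7.
By the law of total expectation,
E[Z] = (1/4)·(33/5) + (1/4)·(6) + (1/4)·(17/3) + (1/4)·(7) = 379/60.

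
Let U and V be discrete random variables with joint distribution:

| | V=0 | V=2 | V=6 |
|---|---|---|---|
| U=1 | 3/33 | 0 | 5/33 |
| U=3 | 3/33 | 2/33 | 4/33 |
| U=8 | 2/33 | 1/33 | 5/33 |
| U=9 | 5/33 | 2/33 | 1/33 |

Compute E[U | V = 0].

P(V = 0) = 13/33.
Σ U·P over the event = 1·(3/33) + 3·(3/33) + 8·(2/33) + 9·(5/33) = 73/33.
E[U | V = 0] = (73/33) / (13/33) = 73/13.

73/13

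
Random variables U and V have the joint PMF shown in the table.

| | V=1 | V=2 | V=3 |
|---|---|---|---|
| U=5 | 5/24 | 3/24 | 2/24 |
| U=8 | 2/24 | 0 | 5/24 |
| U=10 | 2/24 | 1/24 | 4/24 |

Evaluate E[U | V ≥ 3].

P(V ≥ 3) = 11/24.
Σ U·P over the event = 5·(2/24) + 8·(5/24) + 10·(4/24) = 15/4.
E[U | V ≥ 3] = (15/4) / (11/24) = 90/11.

90/11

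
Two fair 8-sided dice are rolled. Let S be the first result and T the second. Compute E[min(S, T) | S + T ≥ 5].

197/58

P(S + T ≥ 5) = 29/32.
Summing min(S,T)·P(x,y) over outcomes with S + T ≥ 5 gives 197/64.
E[min(S, T) | S + T ≥ 5] = (197/64) / (29/32) = 197/58.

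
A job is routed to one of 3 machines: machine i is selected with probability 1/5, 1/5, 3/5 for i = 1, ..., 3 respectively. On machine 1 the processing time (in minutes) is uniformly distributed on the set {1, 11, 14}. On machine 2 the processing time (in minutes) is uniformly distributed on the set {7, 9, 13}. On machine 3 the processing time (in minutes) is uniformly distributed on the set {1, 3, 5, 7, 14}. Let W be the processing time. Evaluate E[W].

E[W | machine 1] = (1+11+14)/3 = 26/3.
E[W | machine 2] = (7+9+13)/3 = 29/3.
E[W | machine 3] = (1+3+5+7+14)/5 = 6.
E[W] = (1/5)·(26/3) + (1/5)·(29/3) + (3/5)·(6) = 109/15.

109/15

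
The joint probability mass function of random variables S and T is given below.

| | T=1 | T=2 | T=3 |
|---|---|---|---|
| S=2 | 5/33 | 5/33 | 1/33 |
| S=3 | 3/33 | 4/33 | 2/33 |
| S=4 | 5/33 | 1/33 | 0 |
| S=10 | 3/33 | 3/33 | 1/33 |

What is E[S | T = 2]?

56/13

P(T = 2) = 13/33.
Σ S·P over the event = 2·(5/33) + 3·(4/33) + 4·(1/33) + 10·(3/33) = 56/33.
E[S | T = 2] = (56/33) / (13/33) = 56/13.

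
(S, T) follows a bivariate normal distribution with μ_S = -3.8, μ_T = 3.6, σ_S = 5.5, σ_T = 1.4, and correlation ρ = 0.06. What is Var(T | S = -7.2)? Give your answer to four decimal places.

Var(T | S=x) = (1 − ρ²)·σ_T².
Var(T | S=-7.2) = (1.4)²·(1 − (0.06)²) = 1.96·0.9964 = 1.9529.

1.9529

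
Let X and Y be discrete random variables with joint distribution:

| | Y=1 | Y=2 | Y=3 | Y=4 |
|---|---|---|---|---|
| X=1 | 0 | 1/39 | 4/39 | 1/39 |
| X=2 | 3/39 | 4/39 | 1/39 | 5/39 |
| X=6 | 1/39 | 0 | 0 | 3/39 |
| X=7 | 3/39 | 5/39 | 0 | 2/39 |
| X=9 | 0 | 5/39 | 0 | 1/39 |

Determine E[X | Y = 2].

P(Y = 2) = 5/13.
Σ X·P over the event = 1·(1/39) + 2·(4/39) + 7·(5/39) + 9·(5/39) = 89/39.
E[X | Y = 2] = (89/39) / (5/13) = 89/15.

89/15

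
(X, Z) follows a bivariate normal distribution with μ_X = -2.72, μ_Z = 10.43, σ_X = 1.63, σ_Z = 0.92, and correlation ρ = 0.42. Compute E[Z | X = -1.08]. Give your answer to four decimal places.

E[Z | X=x] = μ_Z + ρ(σ_Z/σ_X)(x − μ_X) for jointly normal variables.
E[Z | X=-1.08] = 10.43 + (0.42)·(0.92/1.63)·(-1.08 − (-2.72)) = 10.43 + (0.23706)·(1.64) = 10.8188.

10.8188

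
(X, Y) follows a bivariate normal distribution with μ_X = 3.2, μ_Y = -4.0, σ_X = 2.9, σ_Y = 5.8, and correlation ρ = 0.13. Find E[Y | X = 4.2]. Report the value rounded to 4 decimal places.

-3.7400

The regression of Y on X has slope ρ·σ_Y/σ_X and passes through (μ_X, μ_Y).
E[Y | X=4.2] = -4.0 + (0.13)·(5.8/2.9)·(4.2 − (3.2)) = -4.0 + (0.26)·(1) = -3.7400.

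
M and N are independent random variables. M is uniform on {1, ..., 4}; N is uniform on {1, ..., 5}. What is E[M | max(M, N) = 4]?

P(max(M, N) = 4) = 7/20.
Summing M·P(x,y) over outcomes with max(M, N) = 4 gives 11/10.
E[M | max(M, N) = 4] = (11/10) / (7/20) = 22/7.

22/7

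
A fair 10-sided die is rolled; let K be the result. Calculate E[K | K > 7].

Given K > 7, K is equally likely to be any of {8, 9, 10}.
E[K | K > 7] = (8 + 9 + 10) / 3 = 9.

9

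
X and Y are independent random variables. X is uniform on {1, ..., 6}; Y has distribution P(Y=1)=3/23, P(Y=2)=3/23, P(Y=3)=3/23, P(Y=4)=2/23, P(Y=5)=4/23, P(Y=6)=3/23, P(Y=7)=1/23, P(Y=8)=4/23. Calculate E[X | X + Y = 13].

P(X + Y = 13) = 5/138.
Summing X·P(x,y) over outcomes with X + Y = 13 gives 13/69.
E[X | X + Y = 13] = (13/69) / (5/138) = 26/5.

26/5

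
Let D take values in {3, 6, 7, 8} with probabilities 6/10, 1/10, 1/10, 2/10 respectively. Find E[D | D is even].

P(D is even) = 3/10.
Σ over the event: 6·1/10 + 8·1/5 = 11/5.
E[D | D is even] = (11/5) / (3/10) = 22/3.

22/3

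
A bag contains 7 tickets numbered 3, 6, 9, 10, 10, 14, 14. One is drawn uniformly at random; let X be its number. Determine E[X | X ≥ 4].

P(X ≥ 4) = 6/7.
Σ over the event: 6·1/7 + 9·1/7 + 10·2/7 + 14·2/7 = 9.
E[X | X ≥ 4] = (9) / (6/7) = 21/2.

21/2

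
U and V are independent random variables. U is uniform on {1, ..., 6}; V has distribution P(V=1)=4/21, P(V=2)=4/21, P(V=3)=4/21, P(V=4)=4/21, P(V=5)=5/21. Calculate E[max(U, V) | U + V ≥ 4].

511/114

P(U + V ≥ 4) = 19/21.
Summing max(U,V)·P(x,y) over outcomes with U + V ≥ 4 gives 73/18.
E[max(U, V) | U + V ≥ 4] = (73/18) / (19/21) = 511/114.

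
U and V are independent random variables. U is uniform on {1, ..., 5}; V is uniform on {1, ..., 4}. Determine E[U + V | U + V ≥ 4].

P(U + V ≥ 4) = 17/20.
Summing (U+V)·P(x,y) over outcomes with U + V ≥ 4 gives 51/10.
E[U + V | U + V ≥ 4] = (51/10) / (17/20) = 6.

6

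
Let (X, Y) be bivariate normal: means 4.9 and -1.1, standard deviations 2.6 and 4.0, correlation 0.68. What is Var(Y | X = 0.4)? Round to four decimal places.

8.6016

For a bivariate normal, Var(Y | X=x) = σ_Y²(1 − ρ²).
Var(Y | X=0.4) = (4.0)²·(1 − (0.68)²) = 16·0.5376 = 8.6016.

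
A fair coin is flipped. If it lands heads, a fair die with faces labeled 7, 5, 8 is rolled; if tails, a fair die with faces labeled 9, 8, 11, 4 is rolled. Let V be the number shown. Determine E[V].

22/3

E[V | heads] = (7+5+8)/3 = 20/3.
E[V | tails] = (9+8+11+4)/4 = 8.
E[V] = (1/2)·(20/3) + (1/2)·(8) = 22/3.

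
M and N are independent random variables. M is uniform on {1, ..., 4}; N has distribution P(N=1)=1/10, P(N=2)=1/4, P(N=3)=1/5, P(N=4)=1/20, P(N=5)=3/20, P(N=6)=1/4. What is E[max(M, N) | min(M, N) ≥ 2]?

116/27

P(min(M, N) ≥ 2) = 27/40.
Summing max(M,N)·P(x,y) over outcomes with min(M, N) ≥ 2 gives 29/10.
E[max(M, N) | min(M, N) ≥ 2] = (29/10) / (27/40) = 116/27.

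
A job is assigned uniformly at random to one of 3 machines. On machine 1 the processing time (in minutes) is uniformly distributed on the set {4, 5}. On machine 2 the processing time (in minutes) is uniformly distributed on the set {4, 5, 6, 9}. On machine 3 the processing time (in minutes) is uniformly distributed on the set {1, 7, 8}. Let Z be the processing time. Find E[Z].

95/18

E[Z | machine 1] = (4+5)/2 = 9/2.
E[Z | machine 2] = (4+5+6+9)/4 = 6.
E[Z | machine 3] = (1+7+8)/3 = 16/3.
E[Z] = (1/3)·(9/2) + (1/3)·(6) + (1/3)·(16/3) = 95/18.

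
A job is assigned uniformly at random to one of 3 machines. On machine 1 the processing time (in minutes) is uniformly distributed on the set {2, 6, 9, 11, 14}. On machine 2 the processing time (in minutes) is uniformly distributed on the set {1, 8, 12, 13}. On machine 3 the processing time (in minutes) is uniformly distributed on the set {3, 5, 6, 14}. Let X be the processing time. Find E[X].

E[X | machine 1] = (2+6+9+11+14)/5 = 42/5.
E[X | machine 2] = (1+8+12+13)/4 = 17/2.
E[X | machine 3] = (3+5+6+14)/4 = 7.
By the law of total expectation,
E[X] = (1/3)·(42/5) + (1/3)·(17/2) + (1/3)·(7) = 239/30.

239/30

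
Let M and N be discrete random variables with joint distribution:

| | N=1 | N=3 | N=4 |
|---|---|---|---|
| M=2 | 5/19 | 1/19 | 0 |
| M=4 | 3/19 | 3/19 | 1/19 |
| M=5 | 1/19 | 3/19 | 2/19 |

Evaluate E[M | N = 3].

P(N = 3) = 7/19.
Σ M·P over the event = 2·(1/19) + 4·(3/19) + 5·(3/19) = 29/19.
E[M | N = 3] = (29/19) / (7/19) = 29/7.

29/7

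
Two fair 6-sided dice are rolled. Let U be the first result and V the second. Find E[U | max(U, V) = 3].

Outcomes with max(U, V) = 3: (1,3), (2,3), (3,1), (3,2), (3,3), each with probability 1/36.
E[U | max(U, V) = 3] = (1 + 2 + 3 + 3 + 3) / 5 = 12/5.

12/5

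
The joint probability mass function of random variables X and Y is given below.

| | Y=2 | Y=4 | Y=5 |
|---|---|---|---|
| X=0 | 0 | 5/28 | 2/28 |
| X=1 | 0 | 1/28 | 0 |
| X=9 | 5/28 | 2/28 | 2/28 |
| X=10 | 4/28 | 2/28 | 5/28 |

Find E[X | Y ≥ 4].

107/19

P(Y ≥ 4) = 19/28.
Σ X·P over the event = 0·(5/28) + 0·(2/28) + 1·(1/28) + 9·(2/28) + 9·(2/28) + 10·(2/28) + 10·(5/28) = 107/28.
E[X | Y ≥ 4] = (107/28) / (19/28) = 107/19.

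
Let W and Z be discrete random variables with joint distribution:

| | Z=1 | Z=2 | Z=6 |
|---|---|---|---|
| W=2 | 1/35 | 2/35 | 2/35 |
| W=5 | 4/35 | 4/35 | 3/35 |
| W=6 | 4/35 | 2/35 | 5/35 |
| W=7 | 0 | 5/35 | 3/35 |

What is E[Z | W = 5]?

P(W = 5) = 11/35.
Summing Z·P(W=x,Z=y) over the conditioning event gives 6/7.
E[Z | W = 5] = (6/7) / (11/35) = 30/11.

30/11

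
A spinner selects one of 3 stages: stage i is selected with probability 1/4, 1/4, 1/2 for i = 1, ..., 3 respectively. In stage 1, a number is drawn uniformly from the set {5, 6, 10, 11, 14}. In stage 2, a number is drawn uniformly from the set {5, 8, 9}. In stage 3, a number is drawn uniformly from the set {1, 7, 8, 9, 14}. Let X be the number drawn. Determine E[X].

E[X | stage 1] = (5+6+10+11+14)/5 = 46/5.
E[X | stage 2] = (5+8+9)/3 = 22/3.
E[X | stage 3] = (1+7+8+9+14)/5 = 39/5.
E[X] = (1/4)·(46/5) + (1/4)·(22/3) + (1/2)·(39/5) = 241/30.

241/30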